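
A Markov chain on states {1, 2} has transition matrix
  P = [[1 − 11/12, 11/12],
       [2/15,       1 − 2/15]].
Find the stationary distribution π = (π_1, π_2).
π_1 = 8/63, π_2 = 55/63

Solve πP = π with π_1 + π_2 = 1. From πP = π: π_1 · (1 − 11/12) + π_2 · 2/15 = π_1 ⇒ π_2 · 2/15 = π_1 · 11/12 ⇒ π_2/π_1 = (11/12)/(2/15) = 55/8. Together with π_1 + π_2 = 1:
  π_1 = (2/15)/(11/12 + 2/15) = (2/15)/(21/20) = 8/63,
  π_2 = (11/12)/(11/12 + 2/15) = (11/12)/(21/20) = 55/63.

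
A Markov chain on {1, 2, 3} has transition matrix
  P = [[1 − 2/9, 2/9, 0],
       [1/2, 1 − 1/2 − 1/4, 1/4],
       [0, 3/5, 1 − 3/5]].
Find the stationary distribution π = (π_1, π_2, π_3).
π = (27/44, 3/11, 5/44)

This is a birth-death chain on three states, which satisfies detailed balance: π_1 · P_{12} = π_2 · P_{21} and π_2 · P_{23} = π_3 · P_{32}.
From π_1 · 2/9 = π_2 · 1/2: π_2/π_1 = (2/9)/(1/2) = 4/9.
From π_2 · 1/4 = π_3 · 3/5: π_3/π_2 = (1/4)/(3/5) = 5/12.
Take π_1 proportional to 1; then unnormalized π = (1, 4/9, 5/27). Normalize by dividing by the sum 44/27:
  π = (27/44, 3/11, 5/44).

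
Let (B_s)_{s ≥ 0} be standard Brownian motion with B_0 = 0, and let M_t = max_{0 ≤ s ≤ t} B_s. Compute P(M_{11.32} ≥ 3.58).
P(M_{11.32} ≥ 3.58) = 2·P(B_{11.32} ≥ 3.58) = 2(1 − Φ(3.58/√11.32)) ≈ 0.2873

By the reflection principle for Brownian motion, P(M_t ≥ a) = 2 · P(B_t ≥ a) for a ≥ 0. Since B_t ~ N(0, t), P(B_t ≥ 3.58) = 1 − Φ(3.58/√t) = 1 − Φ(3.58/√11.32) = 1 − Φ(1.0640). So
  P(M_{11.32} ≥ 3.58) = 2(1 − Φ(1.0640)) ≈ 0.2873.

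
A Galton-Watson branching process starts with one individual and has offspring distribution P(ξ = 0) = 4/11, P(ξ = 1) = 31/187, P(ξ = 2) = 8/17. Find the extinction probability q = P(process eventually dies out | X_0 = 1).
q = 17/22

The pgf is f(s) = 4/11 + 31/187·s + 8/17·s². The extinction probability q is the smallest fixed point of f in [0, 1]. Setting s = f(s):
  8/17·s² + (31/187 − 1)·s + 4/11 = 0
  8/17·s² − (4/11 + 8/17)·s + 4/11 = 0
which factors as (s − 1)·(8/17·s − 4/11) = 0, giving roots s = 1 and s = (4/11)/(8/17) = 17/22.
Mean offspring μ = 31/187 + 2·8/17 = 207/187 > 1 (supercritical), so q < 1. The extinction probability is the smaller root: q = (4/11)/(8/17) = 17/22.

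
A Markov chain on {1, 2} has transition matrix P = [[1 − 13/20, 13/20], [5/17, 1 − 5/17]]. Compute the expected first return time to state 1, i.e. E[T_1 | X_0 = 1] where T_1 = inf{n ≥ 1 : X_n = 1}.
E[T_1 | X_0 = 1] = 1/π_1 = 321/100

For an irreducible recurrent Markov chain with stationary distribution π, E[T_i | X_0 = i] = 1/π_i (Kac's formula). Here π_1 = (5/17)/(13/20 + 5/17) = (5/17)/(321/340) = 100/321, so E[T_1 | X_0 = 1] = 1/π_1 = (13/20 + 5/17)/(5/17) = (321/340)/(5/17) = 321/100.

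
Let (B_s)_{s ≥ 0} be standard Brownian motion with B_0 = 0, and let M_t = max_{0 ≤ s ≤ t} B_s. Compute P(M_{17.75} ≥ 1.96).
P(M_{17.75} ≥ 1.96) = 2·P(B_{17.75} ≥ 1.96) = 2(1 − Φ(1.96/√17.75)) ≈ 0.6418

By the reflection principle for Brownian motion, P(M_t ≥ a) = 2 · P(B_t ≥ a) for a ≥ 0. Since B_t ~ N(0, t), P(B_t ≥ 1.96) = 1 − Φ(1.96/√t) = 1 − Φ(1.96/√17.75) = 1 − Φ(0.4652). So
  P(M_{17.75} ≥ 1.96) = 2(1 − Φ(0.4652)) ≈ 0.6418.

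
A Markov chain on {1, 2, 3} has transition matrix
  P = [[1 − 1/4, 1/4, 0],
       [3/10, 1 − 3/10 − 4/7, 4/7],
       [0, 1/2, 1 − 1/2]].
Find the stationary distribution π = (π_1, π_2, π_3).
π = (14/39, 35/117, 40/117)

This is a birth-death chain on three states, which satisfies detailed balance: π_1 · P_{12} = π_2 · P_{21} and π_2 · P_{23} = π_3 · P_{32}.
From π_1 · 1/4 = π_2 · 3/10: π_2/π_1 = (1/4)/(3/10) = 5/6.
From π_2 · 4/7 = π_3 · 1/2: π_3/π_2 = (4/7)/(1/2) = 8/7.
Take π_1 proportional to 1; then unnormalized π = (1, 5/6, 20/21). Normalize by dividing by the sum 39/14:
  π = (14/39, 35/117, 40/117).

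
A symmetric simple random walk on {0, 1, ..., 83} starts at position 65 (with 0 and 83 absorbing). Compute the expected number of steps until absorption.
E[τ | X_0 = 65] = 1170

Let v_k = E[τ | X_0 = k]. Boundary: v_0 = v_83 = 0. Recurrence: v_k = 1 + (v_{k-1} + v_{k+1})/2 for 1 ≤ k ≤ 82. The particular solution to v_k − (v_{k-1} + v_{k+1})/2 = 1 is v_k = −k^2. Adding homogeneous solution A + B k and matching boundaries gives v_k = k (83 − k). Substituting k = 65: v_65 = 65 · 18 = 1170.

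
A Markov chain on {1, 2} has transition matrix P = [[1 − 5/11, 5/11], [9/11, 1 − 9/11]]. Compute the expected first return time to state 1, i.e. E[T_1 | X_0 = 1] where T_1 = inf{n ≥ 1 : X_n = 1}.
E[T_1 | X_0 = 1] = 1/π_1 = 14/9

For an irreducible recurrent Markov chain with stationary distribution π, E[T_i | X_0 = i] = 1/π_i (Kac's formula). Here π_1 = (9/11)/(5/11 + 9/11) = (9/11)/(14/11) = 9/14, so E[T_1 | X_0 = 1] = 1/π_1 = (5/11 + 9/11)/(9/11) = (14/11)/(9/11) = 14/9.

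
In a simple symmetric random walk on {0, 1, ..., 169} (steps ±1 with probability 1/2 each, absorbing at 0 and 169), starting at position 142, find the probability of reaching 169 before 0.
P(hit 169 before 0) = 142/169

Let u_k = P(hit 169 before 0 | start at k). Then u_0 = 0, u_169 = 1, and u_k = u_{k-1}/2 + u_{k+1}/2 for 1 ≤ k ≤ 168. This harmonic recurrence is solved by u_k = k/169, giving u_142 = 142/169.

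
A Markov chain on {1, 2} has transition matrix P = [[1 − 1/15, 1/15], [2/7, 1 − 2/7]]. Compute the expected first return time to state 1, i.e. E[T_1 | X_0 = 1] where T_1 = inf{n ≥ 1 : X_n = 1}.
E[T_1 | X_0 = 1] = 1/π_1 = 37/30

For an irreducible recurrent Markov chain with stationary distribution π, E[T_i | X_0 = i] = 1/π_i (Kac's formula). Here π_1 = (2/7)/(1/15 + 2/7) = (2/7)/(37/105) = 30/37, so E[T_1 | X_0 = 1] = 1/π_1 = (1/15 + 2/7)/(2/7) = (37/105)/(2/7) = 37/30.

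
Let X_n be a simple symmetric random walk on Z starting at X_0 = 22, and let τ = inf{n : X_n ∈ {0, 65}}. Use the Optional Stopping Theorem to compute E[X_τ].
E[X_τ] = 22

X_n is a martingale and τ is a bounded-mean stopping time (indeed τ is finite a.s. with bounded expectation since the walk is in a bounded region). By the OST, E[X_τ] = E[X_0] = 22. Equivalently: E[X_τ] = 65 · P(hit 65 first) + 0 · P(hit 0 first) = 65 · (22/65) = 22.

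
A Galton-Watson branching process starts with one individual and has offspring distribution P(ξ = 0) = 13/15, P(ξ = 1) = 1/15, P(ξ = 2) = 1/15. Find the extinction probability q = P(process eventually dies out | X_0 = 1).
q = 1

Mean offspring μ = 0·13/15 + 1·1/15 + 2·1/15 = 1/5 ≤ 1. For μ ≤ 1 with offspring not concentrated at 1, the Galton-Watson process goes extinct almost surely, so q = 1.
(Algebraic check: The pgf is f(s) = 13/15 + 1/15·s + 1/15·s². The extinction probability q is the smallest fixed point of f in [0, 1]. Setting s = f(s):
  1/15·s² + (1/15 − 1)·s + 13/15 = 0
  1/15·s² − (13/15 + 1/15)·s + 13/15 = 0
which factors as (s − 1)·(1/15·s − 13/15) = 0, giving roots s = 1 and s = (13/15)/(1/15) = 13. Since 13 ≥ 1, the smallest root in [0, 1] is s = 1.)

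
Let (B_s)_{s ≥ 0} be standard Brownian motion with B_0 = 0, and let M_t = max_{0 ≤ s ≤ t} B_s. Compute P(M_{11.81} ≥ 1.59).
P(M_{11.81} ≥ 1.59) = 2·P(B_{11.81} ≥ 1.59) = 2(1 − Φ(1.59/√11.81)) ≈ 0.6436

By the reflection principle for Brownian motion, P(M_t ≥ a) = 2 · P(B_t ≥ a) for a ≥ 0. Since B_t ~ N(0, t), P(B_t ≥ 1.59) = 1 − Φ(1.59/√t) = 1 − Φ(1.59/√11.81) = 1 − Φ(0.4627). So
  P(M_{11.81} ≥ 1.59) = 2(1 − Φ(0.4627)) ≈ 0.6436.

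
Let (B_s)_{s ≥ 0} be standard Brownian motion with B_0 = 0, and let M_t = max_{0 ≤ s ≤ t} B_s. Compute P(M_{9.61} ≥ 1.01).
P(M_{9.61} ≥ 1.01) = 2·P(B_{9.61} ≥ 1.01) = 2(1 − Φ(1.01/√9.61)) ≈ 0.7446

By the reflection principle for Brownian motion, P(M_t ≥ a) = 2 · P(B_t ≥ a) for a ≥ 0. Since B_t ~ N(0, t), P(B_t ≥ 1.01) = 1 − Φ(1.01/√t) = 1 − Φ(1.01/√9.61) = 1 − Φ(0.3258). So
  P(M_{9.61} ≥ 1.01) = 2(1 − Φ(0.3258)) ≈ 0.7446.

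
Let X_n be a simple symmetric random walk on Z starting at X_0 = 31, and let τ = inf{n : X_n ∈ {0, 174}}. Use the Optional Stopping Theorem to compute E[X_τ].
E[X_τ] = 31

X_n is a martingale and τ is a bounded-mean stopping time (indeed τ is finite a.s. with bounded expectation since the walk is in a bounded region). By the OST, E[X_τ] = E[X_0] = 31. Equivalently: E[X_τ] = 174 · P(hit 174 first) + 0 · P(hit 0 first) = 174 · (31/174) = 31.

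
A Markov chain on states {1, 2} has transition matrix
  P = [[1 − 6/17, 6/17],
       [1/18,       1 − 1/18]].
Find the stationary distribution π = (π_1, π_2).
π_1 = 17/125, π_2 = 108/125

Solve πP = π with π_1 + π_2 = 1. From πP = π: π_1 · (1 − 6/17) + π_2 · 1/18 = π_1 ⇒ π_2 · 1/18 = π_1 · 6/17 ⇒ π_2/π_1 = (6/17)/(1/18) = 108/17. Together with π_1 + π_2 = 1:
  π_1 = (1/18)/(6/17 + 1/18) = (1/18)/(125/306) = 17/125,
  π_2 = (6/17)/(6/17 + 1/18) = (6/17)/(125/306) = 108/125.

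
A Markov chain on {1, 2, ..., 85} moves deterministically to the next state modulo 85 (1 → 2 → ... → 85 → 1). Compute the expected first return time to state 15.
E[T_15 | X_0 = 15] = 85

The chain cycles deterministically, so starting at state 15 it returns in exactly 85 steps. Equivalently, the stationary distribution is uniform π_j = 1/85 for every state j, so by Kac's formula E[T_15] = 1/π_15 = 85.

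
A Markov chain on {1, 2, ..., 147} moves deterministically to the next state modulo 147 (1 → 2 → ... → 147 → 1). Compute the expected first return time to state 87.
E[T_87 | X_0 = 87] = 147

The chain cycles deterministically, so starting at state 87 it returns in exactly 147 steps. Equivalently, the stationary distribution is uniform π_j = 1/147 for every state j, so by Kac's formula E[T_87] = 1/π_87 = 147.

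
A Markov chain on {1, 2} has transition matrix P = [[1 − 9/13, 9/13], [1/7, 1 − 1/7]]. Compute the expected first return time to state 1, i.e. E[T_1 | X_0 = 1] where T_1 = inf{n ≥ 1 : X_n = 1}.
E[T_1 | X_0 = 1] = 1/π_1 = 76/13

For an irreducible recurrent Markov chain with stationary distribution π, E[T_i | X_0 = i] = 1/π_i (Kac's formula). Here π_1 = (1/7)/(9/13 + 1/7) = (1/7)/(76/91) = 13/76, so E[T_1 | X_0 = 1] = 1/π_1 = (9/13 + 1/7)/(1/7) = (76/91)/(1/7) = 76/13.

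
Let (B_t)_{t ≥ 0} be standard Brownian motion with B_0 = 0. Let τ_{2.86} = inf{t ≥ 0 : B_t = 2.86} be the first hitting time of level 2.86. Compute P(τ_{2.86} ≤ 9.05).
P(τ_{2.86} ≤ 9.05) = 2(1 − Φ(2.86/√9.05)) = 2(1 − Φ(0.9507)) ≈ 0.3418

By the reflection principle for standard BM, P(τ_b ≤ t) = 2 · P(B_t ≥ b). Since B_t ~ N(0, t), P(B_t ≥ 2.86) = 1 − Φ(2.86/√t) = 1 − Φ(2.86/√9.05) = 1 − Φ(0.9507) ≈ 0.17088. Doubling: P(τ_{2.86} ≤ 9.05) ≈ 2 · 0.17088 = 0.34176 ≈ 0.3418.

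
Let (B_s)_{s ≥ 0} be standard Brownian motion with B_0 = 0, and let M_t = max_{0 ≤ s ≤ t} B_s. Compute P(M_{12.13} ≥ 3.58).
P(M_{12.13} ≥ 3.58) = 2·P(B_{12.13} ≥ 3.58) = 2(1 − Φ(3.58/√12.13)) ≈ 0.3040

By the reflection principle for Brownian motion, P(M_t ≥ a) = 2 · P(B_t ≥ a) for a ≥ 0. Since B_t ~ N(0, t), P(B_t ≥ 3.58) = 1 − Φ(3.58/√t) = 1 − Φ(3.58/√12.13) = 1 − Φ(1.0279). So
  P(M_{12.13} ≥ 3.58) = 2(1 − Φ(1.0279)) ≈ 0.3040.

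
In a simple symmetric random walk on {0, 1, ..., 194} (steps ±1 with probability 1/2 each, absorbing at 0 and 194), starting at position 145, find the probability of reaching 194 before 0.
P(hit 194 before 0) = 145/194

Let u_k = P(hit 194 before 0 | start at k). Then u_0 = 0, u_194 = 1, and u_k = u_{k-1}/2 + u_{k+1}/2 for 1 ≤ k ≤ 193. This harmonic recurrence is solved by u_k = k/194, giving u_145 = 145/194.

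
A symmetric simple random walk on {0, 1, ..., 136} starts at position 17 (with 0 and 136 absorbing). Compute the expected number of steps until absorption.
E[τ | X_0 = 17] = 2023

Let v_k = E[τ | X_0 = k]. Boundary: v_0 = v_136 = 0. Recurrence: v_k = 1 + (v_{k-1} + v_{k+1})/2 for 1 ≤ k ≤ 135. The particular solution to v_k − (v_{k-1} + v_{k+1})/2 = 1 is v_k = −k^2. Adding homogeneous solution A + B k and matching boundaries gives v_k = k (136 − k). Substituting k = 17: v_17 = 17 · 119 = 2023.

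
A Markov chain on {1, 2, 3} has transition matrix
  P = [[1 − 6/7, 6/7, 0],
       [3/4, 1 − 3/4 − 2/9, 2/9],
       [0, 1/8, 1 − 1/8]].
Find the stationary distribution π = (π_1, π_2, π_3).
π = (63/263, 72/263, 128/263)

This is a birth-death chain on three states, which satisfies detailed balance: π_1 · P_{12} = π_2 · P_{21} and π_2 · P_{23} = π_3 · P_{32}.
From π_1 · 6/7 = π_2 · 3/4: π_2/π_1 = (6/7)/(3/4) = 8/7.
From π_2 · 2/9 = π_3 · 1/8: π_3/π_2 = (2/9)/(1/8) = 16/9.
Take π_1 proportional to 1; then unnormalized π = (1, 8/7, 128/63). Normalize by dividing by the sum 263/63:
  π = (63/263, 72/263, 128/263).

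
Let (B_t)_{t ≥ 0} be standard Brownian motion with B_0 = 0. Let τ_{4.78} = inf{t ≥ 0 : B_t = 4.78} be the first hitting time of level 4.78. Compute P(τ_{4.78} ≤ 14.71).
P(τ_{4.78} ≤ 14.71) = 2(1 − Φ(4.78/√14.71)) = 2(1 − Φ(1.2463)) ≈ 0.2127

By the reflection principle for standard BM, P(τ_b ≤ t) = 2 · P(B_t ≥ b). Since B_t ~ N(0, t), P(B_t ≥ 4.78) = 1 − Φ(4.78/√t) = 1 − Φ(4.78/√14.71) = 1 − Φ(1.2463) ≈ 0.10633. Doubling: P(τ_{4.78} ≤ 14.71) ≈ 2 · 0.10633 = 0.21266 ≈ 0.2127.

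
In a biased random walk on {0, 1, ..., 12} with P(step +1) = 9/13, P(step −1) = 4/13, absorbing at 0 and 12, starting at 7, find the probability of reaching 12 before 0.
P(hit 12 before 0) = (1 − (4/9)^7) / (1 − (4/9)^12) = 56292415533/56482551853

Let u_k denote P(reach 12 before 0 | start at k). Boundary: u_0 = 0, u_12 = 1. Recurrence: u_k = 9/13·u_{k+1} + 4/13·u_{k-1} for 1 ≤ k ≤ 11. Try u_k = A + B·r^k with r = q/p = (4/13)/(9/13) = 4/9. Substitution satisfies the recurrence; boundary conditions give:
  u_k = (1 − r^k) / (1 − r^N) = (1 − (4/9)^7) / (1 − (4/9)^12) = 56292415533/56482551853.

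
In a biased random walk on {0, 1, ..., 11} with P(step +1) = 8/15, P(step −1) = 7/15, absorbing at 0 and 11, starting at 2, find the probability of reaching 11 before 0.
P(hit 11 before 0) = (1 − (7/8)^2) / (1 − (7/8)^11) = 2013265920/6612607849

Let u_k denote P(reach 11 before 0 | start at k). Boundary: u_0 = 0, u_11 = 1. Recurrence: u_k = 8/15·u_{k+1} + 7/15·u_{k-1} for 1 ≤ k ≤ 10. Try u_k = A + B·r^k with r = q/p = (7/15)/(8/15) = 7/8. Substitution satisfies the recurrence; boundary conditions give:
  u_k = (1 − r^k) / (1 − r^N) = (1 − (7/8)^2) / (1 − (7/8)^11) = 2013265920/6612607849.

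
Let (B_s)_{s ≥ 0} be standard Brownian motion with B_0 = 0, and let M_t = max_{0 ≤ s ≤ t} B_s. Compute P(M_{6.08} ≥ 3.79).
P(M_{6.08} ≥ 3.79) = 2·P(B_{6.08} ≥ 3.79) = 2(1 − Φ(3.79/√6.08)) ≈ 0.1243

By the reflection principle for Brownian motion, P(M_t ≥ a) = 2 · P(B_t ≥ a) for a ≥ 0. Since B_t ~ N(0, t), P(B_t ≥ 3.79) = 1 − Φ(3.79/√t) = 1 − Φ(3.79/√6.08) = 1 − Φ(1.5370). So
  P(M_{6.08} ≥ 3.79) = 2(1 − Φ(1.5370)) ≈ 0.1243.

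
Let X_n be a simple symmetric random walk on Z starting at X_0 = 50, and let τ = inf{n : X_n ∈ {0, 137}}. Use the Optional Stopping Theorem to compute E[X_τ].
E[X_τ] = 50

X_n is a martingale and τ is a bounded-mean stopping time (indeed τ is finite a.s. with bounded expectation since the walk is in a bounded region). By the OST, E[X_τ] = E[X_0] = 50. Equivalently: E[X_τ] = 137 · P(hit 137 first) + 0 · P(hit 0 first) = 137 · (50/137) = 50.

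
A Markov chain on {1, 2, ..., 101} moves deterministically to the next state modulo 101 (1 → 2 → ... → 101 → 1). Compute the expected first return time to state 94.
E[T_94 | X_0 = 94] = 101

The chain cycles deterministically, so starting at state 94 it returns in exactly 101 steps. Equivalently, the stationary distribution is uniform π_j = 1/101 for every state j, so by Kac's formula E[T_94] = 1/π_94 = 101.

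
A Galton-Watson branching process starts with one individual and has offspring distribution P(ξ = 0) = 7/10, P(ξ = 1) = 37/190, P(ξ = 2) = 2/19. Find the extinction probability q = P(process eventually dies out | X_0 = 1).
q = 1

Mean offspring μ = 0·7/10 + 1·37/190 + 2·2/19 = 77/190 ≤ 1. For μ ≤ 1 with offspring not concentrated at 1, the Galton-Watson process goes extinct almost surely, so q = 1.
(Algebraic check: The pgf is f(s) = 7/10 + 37/190·s + 2/19·s². The extinction probability q is the smallest fixed point of f in [0, 1]. Setting s = f(s):
  2/19·s² + (37/190 − 1)·s + 7/10 = 0
  2/19·s² − (7/10 + 2/19)·s + 7/10 = 0
which factors as (s − 1)·(2/19·s − 7/10) = 0, giving roots s = 1 and s = (7/10)/(2/19) = 133/20. Since 133/20 ≥ 1, the smallest root in [0, 1] is s = 1.)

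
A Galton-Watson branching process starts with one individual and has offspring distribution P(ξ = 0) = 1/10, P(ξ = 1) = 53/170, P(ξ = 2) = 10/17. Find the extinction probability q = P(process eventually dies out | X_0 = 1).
q = 17/100

The pgf is f(s) = 1/10 + 53/170·s + 10/17·s². The extinction probability q is the smallest fixed point of f in [0, 1]. Setting s = f(s):
  10/17·s² + (53/170 − 1)·s + 1/10 = 0
  10/17·s² − (1/10 + 10/17)·s + 1/10 = 0
which factors as (s − 1)·(10/17·s − 1/10) = 0, giving roots s = 1 and s = (1/10)/(10/17) = 17/100.
Mean offspring μ = 53/170 + 2·10/17 = 253/170 > 1 (supercritical), so q < 1. The extinction probability is the smaller root: q = (1/10)/(10/17) = 17/100.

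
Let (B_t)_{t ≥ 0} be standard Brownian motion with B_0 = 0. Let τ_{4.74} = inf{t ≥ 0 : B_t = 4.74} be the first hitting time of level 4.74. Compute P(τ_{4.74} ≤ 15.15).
P(τ_{4.74} ≤ 15.15) = 2(1 − Φ(4.74/√15.15)) = 2(1 − Φ(1.2178)) ≈ 0.2233

By the reflection principle for standard BM, P(τ_b ≤ t) = 2 · P(B_t ≥ b). Since B_t ~ N(0, t), P(B_t ≥ 4.74) = 1 − Φ(4.74/√t) = 1 − Φ(4.74/√15.15) = 1 − Φ(1.2178) ≈ 0.11165. Doubling: P(τ_{4.74} ≤ 15.15) ≈ 2 · 0.11165 = 0.22330 ≈ 0.2233.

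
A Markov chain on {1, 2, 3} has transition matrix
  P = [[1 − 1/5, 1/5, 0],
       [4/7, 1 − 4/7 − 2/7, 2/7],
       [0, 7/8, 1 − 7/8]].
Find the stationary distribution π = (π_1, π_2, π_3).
π = (28/41, 49/205, 16/205)

This is a birth-death chain on three states, which satisfies detailed balance: π_1 · P_{12} = π_2 · P_{21} and π_2 · P_{23} = π_3 · P_{32}.
From π_1 · 1/5 = π_2 · 4/7: π_2/π_1 = (1/5)/(4/7) = 7/20.
From π_2 · 2/7 = π_3 · 7/8: π_3/π_2 = (2/7)/(7/8) = 16/49.
Take π_1 proportional to 1; then unnormalized π = (1, 7/20, 4/35). Normalize by dividing by the sum 41/28:
  π = (28/41, 49/205, 16/205).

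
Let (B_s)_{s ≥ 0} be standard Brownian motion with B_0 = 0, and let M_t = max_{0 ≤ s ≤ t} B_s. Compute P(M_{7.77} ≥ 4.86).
P(M_{7.77} ≥ 4.86) = 2·P(B_{7.77} ≥ 4.86) = 2(1 − Φ(4.86/√7.77)) ≈ 0.0812

By the reflection principle for Brownian motion, P(M_t ≥ a) = 2 · P(B_t ≥ a) for a ≥ 0. Since B_t ~ N(0, t), P(B_t ≥ 4.86) = 1 − Φ(4.86/√t) = 1 − Φ(4.86/√7.77) = 1 − Φ(1.7435). So
  P(M_{7.77} ≥ 4.86) = 2(1 − Φ(1.7435)) ≈ 0.0812.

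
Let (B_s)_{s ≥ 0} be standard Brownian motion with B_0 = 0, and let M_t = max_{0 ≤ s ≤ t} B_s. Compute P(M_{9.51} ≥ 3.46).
P(M_{9.51} ≥ 3.46) = 2·P(B_{9.51} ≥ 3.46) = 2(1 − Φ(3.46/√9.51)) ≈ 0.2619

By the reflection principle for Brownian motion, P(M_t ≥ a) = 2 · P(B_t ≥ a) for a ≥ 0. Since B_t ~ N(0, t), P(B_t ≥ 3.46) = 1 − Φ(3.46/√t) = 1 − Φ(3.46/√9.51) = 1 − Φ(1.1220). So
  P(M_{9.51} ≥ 3.46) = 2(1 − Φ(1.1220)) ≈ 0.2619.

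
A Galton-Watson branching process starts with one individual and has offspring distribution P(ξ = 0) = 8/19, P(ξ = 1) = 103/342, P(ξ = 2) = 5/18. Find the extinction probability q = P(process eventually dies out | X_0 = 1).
q = 1

Mean offspring μ = 0·8/19 + 1·103/342 + 2·5/18 = 293/342 ≤ 1. For μ ≤ 1 with offspring not concentrated at 1, the Galton-Watson process goes extinct almost surely, so q = 1.
(Algebraic check: The pgf is f(s) = 8/19 + 103/342·s + 5/18·s². The extinction probability q is the smallest fixed point of f in [0, 1]. Setting s = f(s):
  5/18·s² + (103/342 − 1)·s + 8/19 = 0
  5/18·s² − (8/19 + 5/18)·s + 8/19 = 0
which factors as (s − 1)·(5/18·s − 8/19) = 0, giving roots s = 1 and s = (8/19)/(5/18) = 144/95. Since 144/95 ≥ 1, the smallest root in [0, 1] is s = 1.)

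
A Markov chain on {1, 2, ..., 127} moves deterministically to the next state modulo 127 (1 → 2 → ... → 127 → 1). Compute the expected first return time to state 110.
E[T_110 | X_0 = 110] = 127

The chain cycles deterministically, so starting at state 110 it returns in exactly 127 steps. Equivalently, the stationary distribution is uniform π_j = 1/127 for every state j, so by Kac's formula E[T_110] = 1/π_110 = 127.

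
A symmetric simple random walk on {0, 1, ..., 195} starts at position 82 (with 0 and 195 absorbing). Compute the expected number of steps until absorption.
E[τ | X_0 = 82] = 9266

Let v_k = E[τ | X_0 = k]. Boundary: v_0 = v_195 = 0. Recurrence: v_k = 1 + (v_{k-1} + v_{k+1})/2 for 1 ≤ k ≤ 194. The particular solution to v_k − (v_{k-1} + v_{k+1})/2 = 1 is v_k = −k^2. Adding homogeneous solution A + B k and matching boundaries gives v_k = k (195 − k). Substituting k = 82: v_82 = 82 · 113 = 9266.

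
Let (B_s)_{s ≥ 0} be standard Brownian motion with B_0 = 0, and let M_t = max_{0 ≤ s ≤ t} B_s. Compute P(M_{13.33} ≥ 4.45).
P(M_{13.33} ≥ 4.45) = 2·P(B_{13.33} ≥ 4.45) = 2(1 − Φ(4.45/√13.33)) ≈ 0.2229

By the reflection principle for Brownian motion, P(M_t ≥ a) = 2 · P(B_t ≥ a) for a ≥ 0. Since B_t ~ N(0, t), P(B_t ≥ 4.45) = 1 − Φ(4.45/√t) = 1 − Φ(4.45/√13.33) = 1 − Φ(1.2188). So
  P(M_{13.33} ≥ 4.45) = 2(1 − Φ(1.2188)) ≈ 0.2229.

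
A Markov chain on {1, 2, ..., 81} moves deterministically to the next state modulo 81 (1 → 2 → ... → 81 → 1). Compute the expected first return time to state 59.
E[T_59 | X_0 = 59] = 81

The chain cycles deterministically, so starting at state 59 it returns in exactly 81 steps. Equivalently, the stationary distribution is uniform π_j = 1/81 for every state j, so by Kac's formula E[T_59] = 1/π_59 = 81.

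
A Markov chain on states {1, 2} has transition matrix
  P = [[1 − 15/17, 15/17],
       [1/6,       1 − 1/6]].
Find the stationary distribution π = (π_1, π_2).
π_1 = 17/107, π_2 = 90/107

Solve πP = π with π_1 + π_2 = 1. From πP = π: π_1 · (1 − 15/17) + π_2 · 1/6 = π_1 ⇒ π_2 · 1/6 = π_1 · 15/17 ⇒ π_2/π_1 = (15/17)/(1/6) = 90/17. Together with π_1 + π_2 = 1:
  π_1 = (1/6)/(15/17 + 1/6) = (1/6)/(107/102) = 17/107,
  π_2 = (15/17)/(15/17 + 1/6) = (15/17)/(107/102) = 90/107.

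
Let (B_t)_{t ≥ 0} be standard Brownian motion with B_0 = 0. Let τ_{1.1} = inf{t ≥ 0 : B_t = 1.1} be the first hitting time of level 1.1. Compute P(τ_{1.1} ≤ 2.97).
P(τ_{1.1} ≤ 2.97) = 2(1 − Φ(1.1/√2.97)) = 2(1 − Φ(0.6383)) ≈ 0.5233

By the reflection principle for standard BM, P(τ_b ≤ t) = 2 · P(B_t ≥ b). Since B_t ~ N(0, t), P(B_t ≥ 1.1) = 1 − Φ(1.1/√t) = 1 − Φ(1.1/√2.97) = 1 − Φ(0.6383) ≈ 0.26164. Doubling: P(τ_{1.1} ≤ 2.97) ≈ 2 · 0.26164 = 0.52328 ≈ 0.5233.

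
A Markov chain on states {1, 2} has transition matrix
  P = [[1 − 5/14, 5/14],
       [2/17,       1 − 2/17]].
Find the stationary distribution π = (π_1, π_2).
π_1 = 28/113, π_2 = 85/113

Solve πP = π with π_1 + π_2 = 1. From πP = π: π_1 · (1 − 5/14) + π_2 · 2/17 = π_1 ⇒ π_2 · 2/17 = π_1 · 5/14 ⇒ π_2/π_1 = (5/14)/(2/17) = 85/28. Together with π_1 + π_2 = 1:
  π_1 = (2/17)/(5/14 + 2/17) = (2/17)/(113/238) = 28/113,
  π_2 = (5/14)/(5/14 + 2/17) = (5/14)/(113/238) = 85/113.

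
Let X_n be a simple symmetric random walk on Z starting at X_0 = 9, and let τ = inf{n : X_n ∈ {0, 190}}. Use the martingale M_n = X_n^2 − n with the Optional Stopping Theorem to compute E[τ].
E[τ] = 1629

M_n = X_n^2 − n is a martingale (since E[X_{n+1}^2 | F_n] = X_n^2 + 1). By OST (τ has finite mean in a bounded region), E[M_τ] = E[M_0] = X_0^2 − 0 = 9^2 = 81. Also E[M_τ] = E[X_τ^2] − E[τ]. The walk exits at 0 or 190, with P(hit 190 first) = 9/190, so E[X_τ^2] = 190^2 · 9/190 + 0 = 1710. Thus E[τ] = E[X_τ^2] − E[M_τ] = 1710 − 81 = 1629 = 9(190 − 9) = 1629.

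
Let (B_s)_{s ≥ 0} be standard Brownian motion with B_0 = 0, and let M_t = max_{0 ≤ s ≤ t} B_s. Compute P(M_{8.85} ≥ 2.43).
P(M_{8.85} ≥ 2.43) = 2·P(B_{8.85} ≥ 2.43) = 2(1 − Φ(2.43/√8.85)) ≈ 0.4140

By the reflection principle for Brownian motion, P(M_t ≥ a) = 2 · P(B_t ≥ a) for a ≥ 0. Since B_t ~ N(0, t), P(B_t ≥ 2.43) = 1 − Φ(2.43/√t) = 1 − Φ(2.43/√8.85) = 1 − Φ(0.8168). So
  P(M_{8.85} ≥ 2.43) = 2(1 − Φ(0.8168)) ≈ 0.4140.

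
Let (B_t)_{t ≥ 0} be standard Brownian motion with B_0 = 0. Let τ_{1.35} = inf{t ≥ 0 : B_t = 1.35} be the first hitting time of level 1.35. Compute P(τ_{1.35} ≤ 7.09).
P(τ_{1.35} ≤ 7.09) = 2(1 − Φ(1.35/√7.09)) = 2(1 − Φ(0.5070)) ≈ 0.6122

By the reflection principle for standard BM, P(τ_b ≤ t) = 2 · P(B_t ≥ b). Since B_t ~ N(0, t), P(B_t ≥ 1.35) = 1 − Φ(1.35/√t) = 1 − Φ(1.35/√7.09) = 1 − Φ(0.5070) ≈ 0.30608. Doubling: P(τ_{1.35} ≤ 7.09) ≈ 2 · 0.30608 = 0.61216 ≈ 0.6122.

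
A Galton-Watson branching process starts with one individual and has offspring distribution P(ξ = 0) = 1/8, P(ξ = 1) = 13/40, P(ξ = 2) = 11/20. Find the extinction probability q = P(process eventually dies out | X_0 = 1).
q = 5/22

The pgf is f(s) = 1/8 + 13/40·s + 11/20·s². The extinction probability q is the smallest fixed point of f in [0, 1]. Setting s = f(s):
  11/20·s² + (13/40 − 1)·s + 1/8 = 0
  11/20·s² − (1/8 + 11/20)·s + 1/8 = 0
which factors as (s − 1)·(11/20·s − 1/8) = 0, giving roots s = 1 and s = (1/8)/(11/20) = 5/22.
Mean offspring μ = 13/40 + 2·11/20 = 57/40 > 1 (supercritical), so q < 1. The extinction probability is the smaller root: q = (1/8)/(11/20) = 5/22.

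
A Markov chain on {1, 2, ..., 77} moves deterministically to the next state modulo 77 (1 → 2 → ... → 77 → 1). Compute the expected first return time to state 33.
E[T_33 | X_0 = 33] = 77

The chain cycles deterministically, so starting at state 33 it returns in exactly 77 steps. Equivalently, the stationary distribution is uniform π_j = 1/77 for every state j, so by Kac's formula E[T_33] = 1/π_33 = 77.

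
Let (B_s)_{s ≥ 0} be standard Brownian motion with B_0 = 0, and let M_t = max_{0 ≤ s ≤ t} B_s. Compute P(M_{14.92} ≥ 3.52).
P(M_{14.92} ≥ 3.52) = 2·P(B_{14.92} ≥ 3.52) = 2(1 − Φ(3.52/√14.92)) ≈ 0.3621

By the reflection principle for Brownian motion, P(M_t ≥ a) = 2 · P(B_t ≥ a) for a ≥ 0. Since B_t ~ N(0, t), P(B_t ≥ 3.52) = 1 − Φ(3.52/√t) = 1 − Φ(3.52/√14.92) = 1 − Φ(0.9113). So
  P(M_{14.92} ≥ 3.52) = 2(1 − Φ(0.9113)) ≈ 0.3621.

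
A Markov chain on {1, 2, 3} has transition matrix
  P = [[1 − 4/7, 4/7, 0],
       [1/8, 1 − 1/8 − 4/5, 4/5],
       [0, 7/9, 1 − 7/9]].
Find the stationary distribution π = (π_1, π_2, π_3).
π = (245/2517, 1120/2517, 384/839)

This is a birth-death chain on three states, which satisfies detailed balance: π_1 · P_{12} = π_2 · P_{21} and π_2 · P_{23} = π_3 · P_{32}.
From π_1 · 4/7 = π_2 · 1/8: π_2/π_1 = (4/7)/(1/8) = 32/7.
From π_2 · 4/5 = π_3 · 7/9: π_3/π_2 = (4/5)/(7/9) = 36/35.
Take π_1 proportional to 1; then unnormalized π = (1, 32/7, 1152/245). Normalize by dividing by the sum 2517/245:
  π = (245/2517, 1120/2517, 384/839).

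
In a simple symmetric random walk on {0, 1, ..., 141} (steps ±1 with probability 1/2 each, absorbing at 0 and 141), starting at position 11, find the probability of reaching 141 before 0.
P(hit 141 before 0) = 11/141

Let u_k = P(hit 141 before 0 | start at k). Then u_0 = 0, u_141 = 1, and u_k = u_{k-1}/2 + u_{k+1}/2 for 1 ≤ k ≤ 140. This harmonic recurrence is solved by u_k = k/141, giving u_11 = 11/141.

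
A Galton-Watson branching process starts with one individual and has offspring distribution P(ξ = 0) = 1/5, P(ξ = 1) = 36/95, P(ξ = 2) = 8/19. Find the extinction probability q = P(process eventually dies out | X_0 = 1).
q = 19/40

The pgf is f(s) = 1/5 + 36/95·s + 8/19·s². The extinction probability q is the smallest fixed point of f in [0, 1]. Setting s = f(s):
  8/19·s² + (36/95 − 1)·s + 1/5 = 0
  8/19·s² − (1/5 + 8/19)·s + 1/5 = 0
which factors as (s − 1)·(8/19·s − 1/5) = 0, giving roots s = 1 and s = (1/5)/(8/19) = 19/40.
Mean offspring μ = 36/95 + 2·8/19 = 116/95 > 1 (supercritical), so q < 1. The extinction probability is the smaller root: q = (1/5)/(8/19) = 19/40.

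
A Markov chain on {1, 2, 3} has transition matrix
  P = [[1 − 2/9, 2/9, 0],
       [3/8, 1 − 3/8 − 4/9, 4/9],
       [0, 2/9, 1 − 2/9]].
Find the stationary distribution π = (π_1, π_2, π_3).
π = (9/25, 16/75, 32/75)

This is a birth-death chain on three states, which satisfies detailed balance: π_1 · P_{12} = π_2 · P_{21} and π_2 · P_{23} = π_3 · P_{32}.
From π_1 · 2/9 = π_2 · 3/8: π_2/π_1 = (2/9)/(3/8) = 16/27.
From π_2 · 4/9 = π_3 · 2/9: π_3/π_2 = (4/9)/(2/9) = 2.
Take π_1 proportional to 1; then unnormalized π = (1, 16/27, 32/27). Normalize by dividing by the sum 25/9:
  π = (9/25, 16/75, 32/75).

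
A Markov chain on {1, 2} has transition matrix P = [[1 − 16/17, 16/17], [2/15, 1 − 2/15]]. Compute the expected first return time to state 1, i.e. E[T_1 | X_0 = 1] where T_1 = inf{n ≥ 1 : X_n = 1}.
E[T_1 | X_0 = 1] = 1/π_1 = 137/17

For an irreducible recurrent Markov chain with stationary distribution π, E[T_i | X_0 = i] = 1/π_i (Kac's formula). Here π_1 = (2/15)/(16/17 + 2/15) = (2/15)/(274/255) = 17/137, so E[T_1 | X_0 = 1] = 1/π_1 = (16/17 + 2/15)/(2/15) = (274/255)/(2/15) = 137/17.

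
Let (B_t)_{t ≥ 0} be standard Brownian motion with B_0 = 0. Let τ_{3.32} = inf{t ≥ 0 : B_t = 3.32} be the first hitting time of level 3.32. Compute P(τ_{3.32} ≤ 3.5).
P(τ_{3.32} ≤ 3.5) = 2(1 − Φ(3.32/√3.5)) = 2(1 − Φ(1.7746)) ≈ 0.0760

By the reflection principle for standard BM, P(τ_b ≤ t) = 2 · P(B_t ≥ b). Since B_t ~ N(0, t), P(B_t ≥ 3.32) = 1 − Φ(3.32/√t) = 1 − Φ(3.32/√3.5) = 1 − Φ(1.7746) ≈ 0.03798. Doubling: P(τ_{3.32} ≤ 3.5) ≈ 2 · 0.03798 = 0.07596 ≈ 0.0760.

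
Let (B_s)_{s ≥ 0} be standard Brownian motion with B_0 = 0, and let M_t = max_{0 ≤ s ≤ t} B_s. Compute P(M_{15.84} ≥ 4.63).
P(M_{15.84} ≥ 4.63) = 2·P(B_{15.84} ≥ 4.63) = 2(1 − Φ(4.63/√15.84)) ≈ 0.2447

By the reflection principle for Brownian motion, P(M_t ≥ a) = 2 · P(B_t ≥ a) for a ≥ 0. Since B_t ~ N(0, t), P(B_t ≥ 4.63) = 1 − Φ(4.63/√t) = 1 − Φ(4.63/√15.84) = 1 − Φ(1.1633). So
  P(M_{15.84} ≥ 4.63) = 2(1 − Φ(1.1633)) ≈ 0.2447.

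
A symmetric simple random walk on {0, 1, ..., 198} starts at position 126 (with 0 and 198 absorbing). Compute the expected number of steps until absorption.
E[τ | X_0 = 126] = 9072

Let v_k = E[τ | X_0 = k]. Boundary: v_0 = v_198 = 0. Recurrence: v_k = 1 + (v_{k-1} + v_{k+1})/2 for 1 ≤ k ≤ 197. The particular solution to v_k − (v_{k-1} + v_{k+1})/2 = 1 is v_k = −k^2. Adding homogeneous solution A + B k and matching boundaries gives v_k = k (198 − k). Substituting k = 126: v_126 = 126 · 72 = 9072.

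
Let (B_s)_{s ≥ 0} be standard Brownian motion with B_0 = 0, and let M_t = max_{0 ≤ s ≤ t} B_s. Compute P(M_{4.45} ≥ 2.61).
P(M_{4.45} ≥ 2.61) = 2·P(B_{4.45} ≥ 2.61) = 2(1 − Φ(2.61/√4.45)) ≈ 0.2160

By the reflection principle for Brownian motion, P(M_t ≥ a) = 2 · P(B_t ≥ a) for a ≥ 0. Since B_t ~ N(0, t), P(B_t ≥ 2.61) = 1 − Φ(2.61/√t) = 1 − Φ(2.61/√4.45) = 1 − Φ(1.2373). So
  P(M_{4.45} ≥ 2.61) = 2(1 − Φ(1.2373)) ≈ 0.2160.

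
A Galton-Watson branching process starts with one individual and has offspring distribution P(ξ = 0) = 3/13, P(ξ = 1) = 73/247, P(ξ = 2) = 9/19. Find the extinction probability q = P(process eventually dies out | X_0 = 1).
q = 19/39

The pgf is f(s) = 3/13 + 73/247·s + 9/19·s². The extinction probability q is the smallest fixed point of f in [0, 1]. Setting s = f(s):
  9/19·s² + (73/247 − 1)·s + 3/13 = 0
  9/19·s² − (3/13 + 9/19)·s + 3/13 = 0
which factors as (s − 1)·(9/19·s − 3/13) = 0, giving roots s = 1 and s = (3/13)/(9/19) = 19/39.
Mean offspring μ = 73/247 + 2·9/19 = 307/247 > 1 (supercritical), so q < 1. The extinction probability is the smaller root: q = (3/13)/(9/19) = 19/39.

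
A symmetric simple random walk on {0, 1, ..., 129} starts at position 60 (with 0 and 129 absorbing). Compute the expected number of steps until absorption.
E[τ | X_0 = 60] = 4140

Let v_k = E[τ | X_0 = k]. Boundary: v_0 = v_129 = 0. Recurrence: v_k = 1 + (v_{k-1} + v_{k+1})/2 for 1 ≤ k ≤ 128. The particular solution to v_k − (v_{k-1} + v_{k+1})/2 = 1 is v_k = −k^2. Adding homogeneous solution A + B k and matching boundaries gives v_k = k (129 − k). Substituting k = 60: v_60 = 60 · 69 = 4140.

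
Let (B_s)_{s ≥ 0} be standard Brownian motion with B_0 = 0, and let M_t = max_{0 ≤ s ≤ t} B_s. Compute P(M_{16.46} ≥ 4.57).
P(M_{16.46} ≥ 4.57) = 2·P(B_{16.46} ≥ 4.57) = 2(1 − Φ(4.57/√16.46)) ≈ 0.2600

By the reflection principle for Brownian motion, P(M_t ≥ a) = 2 · P(B_t ≥ a) for a ≥ 0. Since B_t ~ N(0, t), P(B_t ≥ 4.57) = 1 − Φ(4.57/√t) = 1 − Φ(4.57/√16.46) = 1 − Φ(1.1264). So
  P(M_{16.46} ≥ 4.57) = 2(1 − Φ(1.1264)) ≈ 0.2600.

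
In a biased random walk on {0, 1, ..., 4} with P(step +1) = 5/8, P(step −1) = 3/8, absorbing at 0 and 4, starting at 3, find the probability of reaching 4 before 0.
P(hit 4 before 0) = (1 − (3/5)^3) / (1 − (3/5)^4) = 245/272

Let u_k denote P(reach 4 before 0 | start at k). Boundary: u_0 = 0, u_4 = 1. Recurrence: u_k = 5/8·u_{k+1} + 3/8·u_{k-1} for 1 ≤ k ≤ 3. Try u_k = A + B·r^k with r = q/p = (3/8)/(5/8) = 3/5. Substitution satisfies the recurrence; boundary conditions give:
  u_k = (1 − r^k) / (1 − r^N) = (1 − (3/5)^3) / (1 − (3/5)^4) = 245/272.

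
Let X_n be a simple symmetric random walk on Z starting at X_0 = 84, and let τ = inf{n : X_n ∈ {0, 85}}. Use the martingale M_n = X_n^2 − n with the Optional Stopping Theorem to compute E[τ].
E[τ] = 84

M_n = X_n^2 − n is a martingale (since E[X_{n+1}^2 | F_n] = X_n^2 + 1). By OST (τ has finite mean in a bounded region), E[M_τ] = E[M_0] = X_0^2 − 0 = 84^2 = 7056. Also E[M_τ] = E[X_τ^2] − E[τ]. The walk exits at 0 or 85, with P(hit 85 first) = 84/85, so E[X_τ^2] = 85^2 · 84/85 + 0 = 7140. Thus E[τ] = E[X_τ^2] − E[M_τ] = 7140 − 7056 = 84 = 84(85 − 84) = 84.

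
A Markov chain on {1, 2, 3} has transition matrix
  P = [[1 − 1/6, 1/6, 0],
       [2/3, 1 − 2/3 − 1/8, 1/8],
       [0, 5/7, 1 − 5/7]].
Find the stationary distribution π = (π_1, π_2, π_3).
π = (160/207, 40/207, 7/207)

This is a birth-death chain on three states, which satisfies detailed balance: π_1 · P_{12} = π_2 · P_{21} and π_2 · P_{23} = π_3 · P_{32}.
From π_1 · 1/6 = π_2 · 2/3: π_2/π_1 = (1/6)/(2/3) = 1/4.
From π_2 · 1/8 = π_3 · 5/7: π_3/π_2 = (1/8)/(5/7) = 7/40.
Take π_1 proportional to 1; then unnormalized π = (1, 1/4, 7/160). Normalize by dividing by the sum 207/160:
  π = (160/207, 40/207, 7/207).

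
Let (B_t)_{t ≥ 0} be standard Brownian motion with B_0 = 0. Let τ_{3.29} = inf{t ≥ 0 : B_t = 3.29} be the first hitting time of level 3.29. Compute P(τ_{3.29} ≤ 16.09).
P(τ_{3.29} ≤ 16.09) = 2(1 − Φ(3.29/√16.09)) = 2(1 − Φ(0.8202)) ≈ 0.4121

By the reflection principle for standard BM, P(τ_b ≤ t) = 2 · P(B_t ≥ b). Since B_t ~ N(0, t), P(B_t ≥ 3.29) = 1 − Φ(3.29/√t) = 1 − Φ(3.29/√16.09) = 1 − Φ(0.8202) ≈ 0.20605. Doubling: P(τ_{3.29} ≤ 16.09) ≈ 2 · 0.20605 = 0.41210 ≈ 0.4121.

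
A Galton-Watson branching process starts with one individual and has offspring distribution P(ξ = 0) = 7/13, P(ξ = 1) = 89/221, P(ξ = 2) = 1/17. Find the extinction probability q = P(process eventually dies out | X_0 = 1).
q = 1

Mean offspring μ = 0·7/13 + 1·89/221 + 2·1/17 = 115/221 ≤ 1. For μ ≤ 1 with offspring not concentrated at 1, the Galton-Watson process goes extinct almost surely, so q = 1.
(Algebraic check: The pgf is f(s) = 7/13 + 89/221·s + 1/17·s². The extinction probability q is the smallest fixed point of f in [0, 1]. Setting s = f(s):
  1/17·s² + (89/221 − 1)·s + 7/13 = 0
  1/17·s² − (7/13 + 1/17)·s + 7/13 = 0
which factors as (s − 1)·(1/17·s − 7/13) = 0, giving roots s = 1 and s = (7/13)/(1/17) = 119/13. Since 119/13 ≥ 1, the smallest root in [0, 1] is s = 1.)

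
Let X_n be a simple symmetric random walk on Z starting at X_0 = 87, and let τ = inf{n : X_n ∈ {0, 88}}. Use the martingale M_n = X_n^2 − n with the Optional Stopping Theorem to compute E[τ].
E[τ] = 87

M_n = X_n^2 − n is a martingale (since E[X_{n+1}^2 | F_n] = X_n^2 + 1). By OST (τ has finite mean in a bounded region), E[M_τ] = E[M_0] = X_0^2 − 0 = 87^2 = 7569. Also E[M_τ] = E[X_τ^2] − E[τ]. The walk exits at 0 or 88, with P(hit 88 first) = 87/88, so E[X_τ^2] = 88^2 · 87/88 + 0 = 7656. Thus E[τ] = E[X_τ^2] − E[M_τ] = 7656 − 7569 = 87 = 87(88 − 87) = 87.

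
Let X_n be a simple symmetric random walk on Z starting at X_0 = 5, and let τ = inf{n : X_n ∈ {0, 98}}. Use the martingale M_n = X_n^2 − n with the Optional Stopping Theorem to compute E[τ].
E[τ] = 465

M_n = X_n^2 − n is a martingale (since E[X_{n+1}^2 | F_n] = X_n^2 + 1). By OST (τ has finite mean in a bounded region), E[M_τ] = E[M_0] = X_0^2 − 0 = 5^2 = 25. Also E[M_τ] = E[X_τ^2] − E[τ]. The walk exits at 0 or 98, with P(hit 98 first) = 5/98, so E[X_τ^2] = 98^2 · 5/98 + 0 = 490. Thus E[τ] = E[X_τ^2] − E[M_τ] = 490 − 25 = 465 = 5(98 − 5) = 465.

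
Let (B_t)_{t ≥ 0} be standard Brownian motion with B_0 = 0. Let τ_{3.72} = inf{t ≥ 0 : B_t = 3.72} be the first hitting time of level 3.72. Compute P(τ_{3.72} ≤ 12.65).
P(τ_{3.72} ≤ 12.65) = 2(1 − Φ(3.72/√12.65)) = 2(1 − Φ(1.0459)) ≈ 0.2956

By the reflection principle for standard BM, P(τ_b ≤ t) = 2 · P(B_t ≥ b). Since B_t ~ N(0, t), P(B_t ≥ 3.72) = 1 − Φ(3.72/√t) = 1 − Φ(3.72/√12.65) = 1 − Φ(1.0459) ≈ 0.14780. Doubling: P(τ_{3.72} ≤ 12.65) ≈ 2 · 0.14780 = 0.29560 ≈ 0.2956.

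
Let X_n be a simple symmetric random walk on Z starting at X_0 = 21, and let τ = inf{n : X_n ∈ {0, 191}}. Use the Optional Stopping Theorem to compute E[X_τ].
E[X_τ] = 21

X_n is a martingale and τ is a bounded-mean stopping time (indeed τ is finite a.s. with bounded expectation since the walk is in a bounded region). By the OST, E[X_τ] = E[X_0] = 21. Equivalently: E[X_τ] = 191 · P(hit 191 first) + 0 · P(hit 0 first) = 191 · (21/191) = 21.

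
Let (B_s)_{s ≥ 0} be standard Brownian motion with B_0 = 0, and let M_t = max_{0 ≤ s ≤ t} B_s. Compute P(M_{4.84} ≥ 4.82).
P(M_{4.84} ≥ 4.82) = 2·P(B_{4.84} ≥ 4.82) = 2(1 − Φ(4.82/√4.84)) ≈ 0.0285

By the reflection principle for Brownian motion, P(M_t ≥ a) = 2 · P(B_t ≥ a) for a ≥ 0. Since B_t ~ N(0, t), P(B_t ≥ 4.82) = 1 − Φ(4.82/√t) = 1 − Φ(4.82/√4.84) = 1 − Φ(2.1909). So
  P(M_{4.84} ≥ 4.82) = 2(1 − Φ(2.1909)) ≈ 0.0285.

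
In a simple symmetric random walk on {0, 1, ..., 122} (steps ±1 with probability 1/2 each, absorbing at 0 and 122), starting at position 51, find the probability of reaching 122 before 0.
P(hit 122 before 0) = 51/122

Let u_k = P(hit 122 before 0 | start at k). Then u_0 = 0, u_122 = 1, and u_k = u_{k-1}/2 + u_{k+1}/2 for 1 ≤ k ≤ 121. This harmonic recurrence is solved by u_k = k/122, giving u_51 = 51/122.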